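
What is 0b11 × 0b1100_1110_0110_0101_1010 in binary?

Multiply each base-2 digit by 3, carrying:
  0×3 = 0 → write 0
  1×3 = 3 → write 1 carry 1
  0×3+1 = 1 → write 1
  1×3 = 3 → write 1 carry 1
  1×3+1 = 4 → write 0 carry 2
  0×3+2 = 2 → write 0 carry 1
  1×3+1 = 4 → write 0 carry 2
  0×3+2 = 2 → write 0 carry 1
  0×3+1 = 1 → write 1
  1×3 = 3 → write 1 carry 1
  1×3+1 = 4 → write 0 carry 2
  0×3+2 = 2 → write 0 carry 1
  0×3+1 = 1 → write 1
  1×3 = 3 → write 1 carry 1
  1×3+1 = 4 → write 0 carry 2
  1×3+2 = 5 → write 1 carry 2
  0×3+2 = 2 → write 0 carry 1
  0×3+1 = 1 → write 1
  1×3 = 3 → write 1 carry 1
  1×3+1 = 4 → write 0 carry 2
  remaining carry: 10

0b1001101011001100001110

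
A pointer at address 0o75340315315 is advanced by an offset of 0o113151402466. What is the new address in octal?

0o210511720003

Add column by column in base 8, right to left:
  5+6 = 3 carry 1
  1+6+1 = 0 carry 1
  3+4+1 = 0 carry 1
  5+2+1 = 0 carry 1
  1+0+1 = 2
  3+4 = 7
  0+1 = 1
  4+5 = 1 carry 1
  3+1+1 = 5
  5+3 = 0 carry 1
  7+1+1 = 1 carry 1
  0+1+1 = 2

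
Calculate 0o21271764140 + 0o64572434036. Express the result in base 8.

0o106064420176

Add column by column in base 8, right to left:
  0+6 = 6
  4+3 = 7
  1+0 = 1
  4+4 = 0 carry 1
  6+3+1 = 2 carry 1
  7+4+1 = 4 carry 1
  1+2+1 = 4
  7+7 = 6 carry 1
  2+5+1 = 0 carry 1
  1+4+1 = 6
  2+6 = 0 carry 1
  final carry 1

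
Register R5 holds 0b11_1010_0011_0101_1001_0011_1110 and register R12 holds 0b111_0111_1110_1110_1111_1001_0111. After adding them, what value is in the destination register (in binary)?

Add column by column in base 2, right to left:
  0+1 = 1
  1+1 = 0 carry 1
  1+1+1 = 1 carry 1
  1+0+1 = 0 carry 1
  1+1+1 = 1 carry 1
  1+0+1 = 0 carry 1
  0+0+1 = 1
  0+1 = 1
  1+1 = 0 carry 1
  0+1+1 = 0 carry 1
  0+1+1 = 0 carry 1
  1+1+1 = 1 carry 1
  1+0+1 = 0 carry 1
  0+1+1 = 0 carry 1
  1+1+1 = 1 carry 1
  0+1+1 = 0 carry 1
  1+0+1 = 0 carry 1
  1+1+1 = 1 carry 1
  0+1+1 = 0 carry 1
  0+1+1 = 0 carry 1
  0+1+1 = 0 carry 1
  1+1+1 = 1 carry 1
  0+1+1 = 0 carry 1
  1+0+1 = 0 carry 1
  1+1+1 = 1 carry 1
  1+1+1 = 1 carry 1
  0+1+1 = 0 carry 1
  final carry 1

0b1011001000100100100011010101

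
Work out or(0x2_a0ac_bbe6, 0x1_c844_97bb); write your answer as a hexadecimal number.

OR each hex digit independently (no carries):
  2|1=3, a|c=e, 0|8=8, a|4=e, c|4=c, b|9=b, b|7=f, e|b=f, 6|b=f

0x3e8ecbfff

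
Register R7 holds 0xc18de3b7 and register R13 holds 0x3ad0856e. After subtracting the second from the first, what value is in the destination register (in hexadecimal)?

0x86bd5e49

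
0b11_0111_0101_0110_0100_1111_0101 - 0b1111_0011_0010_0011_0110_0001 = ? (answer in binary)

0b10100000100100000110010100

Subtract column by column in base 2:
  1-1 → 0
  0-0 → 0
  1-0 → 1
  0-0 → 0
  1-0 → 1
  1-1 → 0
  1-1 → 0
  1-0 → 1
  0-1 → 1 (borrow)
  0-1-1 → 0 (borrow)
  1-0-1 → 0
  0-0 → 0
  0-0 → 0
  1-1 → 0
  1-0 → 1
  0-0 → 0
  1-1 → 0
  0-1 → 1 (borrow)
  1-0-1 → 0
  0-0 → 0
  1-1 → 0
  1-1 → 0
  1-1 → 0
  0-1 → 1 (borrow)
  1-0-1 → 0
  1-0 → 1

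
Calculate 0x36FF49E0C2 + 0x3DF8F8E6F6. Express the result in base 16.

0x74F842C7B8

Add column by column in base 16, right to left:
  2+6 = 8
  C+F = B carry 1
  0+6+1 = 7
  E+E = C carry 1
  9+8+1 = 2 carry 1
  4+F+1 = 4 carry 1
  F+8+1 = 8 carry 1
  F+F+1 = F carry 1
  6+D+1 = 4 carry 1
  3+3+1 = 7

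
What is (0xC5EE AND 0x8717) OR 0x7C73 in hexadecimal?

0xC5EE AND 0x8717 = 0x8506.
Then OR with 0x7C73.

0xFD77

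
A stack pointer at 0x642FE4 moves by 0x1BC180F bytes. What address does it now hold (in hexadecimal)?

0x22047F3

Add column by column in base 16, right to left:
  4+F = 3 carry 1
  E+0+1 = F
  F+8 = 7 carry 1
  2+1+1 = 4
  4+C = 0 carry 1
  6+B+1 = 2 carry 1
  0+1+1 = 2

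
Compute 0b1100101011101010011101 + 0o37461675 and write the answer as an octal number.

0o54217132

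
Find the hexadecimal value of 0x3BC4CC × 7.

Multiply each base-16 digit by 7, carrying:
  C×7 = 84 → write 4 carry 5
  C×7+5 = 89 → write 9 carry 5
  4×7+5 = 33 → write 1 carry 2
  C×7+2 = 86 → write 6 carry 5
  B×7+5 = 82 → write 2 carry 5
  3×7+5 = 26 → write A carry 1
  remaining carry: 1

0x1A26194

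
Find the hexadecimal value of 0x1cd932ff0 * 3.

0x568b98fd0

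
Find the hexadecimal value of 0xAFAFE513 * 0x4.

Multiply each base-16 digit by 4, carrying:
  3×4 = 12 → write C
  1×4 = 4 → write 4
  5×4 = 20 → write 4 carry 1
  E×4+1 = 57 → write 9 carry 3
  F×4+3 = 63 → write F carry 3
  A×4+3 = 43 → write B carry 2
  F×4+2 = 62 → write E carry 3
  A×4+3 = 43 → write B carry 2
  remaining carry: 2

0x2BEBF944C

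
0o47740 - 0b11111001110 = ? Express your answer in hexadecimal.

0x4812

0o47740 = 0x4FE0 in hexadecimal.
0b11111001110 = 0x7CE in hexadecimal.
Subtract column by column in base 16:
  0-E → 2 (borrow)
  E-C-1 → 1
  F-7 → 8
  4-0 → 4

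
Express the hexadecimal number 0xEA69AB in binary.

Expand each hex digit to 4 bits: E=1110 A=1010 6=0110 9=1001 A=1010 B=1011.

0b111010100110100110101011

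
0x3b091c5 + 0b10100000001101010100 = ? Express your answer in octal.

0o356512431

0x3b091c5 = 0o354110705 in octal.
0b10100000001101010100 = 0o2401524 in octal.
Add column by column in base 8, right to left:
  5+4 = 1 carry 1
  0+2+1 = 3
  7+5 = 4 carry 1
  0+1+1 = 2
  1+0 = 1
  1+4 = 5
  4+2 = 6
  5+0 = 5
  3+0 = 3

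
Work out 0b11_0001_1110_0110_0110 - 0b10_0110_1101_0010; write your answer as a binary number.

0b101111011110010100

Subtract column by column in base 2:
  0-0 → 0
  1-1 → 0
  1-0 → 1
  0-0 → 0
  0-1 → 1 (borrow)
  1-0-1 → 0
  1-1 → 0
  0-1 → 1 (borrow)
  0-0-1 → 1 (borrow)
  1-1-1 → 1 (borrow)
  1-1-1 → 1 (borrow)
  1-0-1 → 0
  1-0 → 1
  0-1 → 1 (borrow)
  0-0-1 → 1 (borrow)
  0-0-1 → 1 (borrow)
  1-0-1 → 0
  1-0 → 1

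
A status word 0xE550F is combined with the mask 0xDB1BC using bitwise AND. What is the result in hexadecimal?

0xC110C

AND each hex digit independently (no carries):
  E&D=C, 5&B=1, 5&1=1, 0&B=0, F&C=C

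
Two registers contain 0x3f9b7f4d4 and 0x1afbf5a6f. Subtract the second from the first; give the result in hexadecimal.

Subtract column by column in base 16:
  4-f → 5 (borrow)
  d-6-1 → 6
  4-a → a (borrow)
  f-5-1 → 9
  7-f → 8 (borrow)
  b-b-1 → f (borrow)
  9-f-1 → 9 (borrow)
  f-a-1 → 4
  3-1 → 2

0x249f89a65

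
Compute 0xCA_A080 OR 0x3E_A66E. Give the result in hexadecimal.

0xFEA6EE

OR each hex digit independently (no carries):
  C|3=F, A|E=E, A|A=A, 0|6=6, 8|6=E, 0|E=E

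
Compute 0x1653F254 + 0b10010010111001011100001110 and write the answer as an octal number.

0x1653F254 = 0o2624771124 in octal.
0b10010010111001011100001110 = 0o222713416 in octal.
Add column by column in base 8, right to left:
  4+6 = 2 carry 1
  2+1+1 = 4
  1+4 = 5
  1+3 = 4
  7+1 = 0 carry 1
  7+7+1 = 7 carry 1
  4+2+1 = 7
  2+2 = 4
  6+2 = 0 carry 1
  2+0+1 = 3

0o3047704542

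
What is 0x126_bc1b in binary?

0b1001001101011110000011011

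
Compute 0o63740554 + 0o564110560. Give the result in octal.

Add column by column in base 8, right to left:
  4+0 = 4
  5+6 = 3 carry 1
  5+5+1 = 3 carry 1
  0+0+1 = 1
  4+1 = 5
  7+1 = 0 carry 1
  3+4+1 = 0 carry 1
  6+6+1 = 5 carry 1
  0+5+1 = 6

0o650051334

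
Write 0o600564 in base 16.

0x30174

Each octal digit is 3 bits: 6=110 0=000 0=000 5=101 6=110 4=100.
Group the bits into nibbles: 0011 0000 0001 0111 0100 → 30174.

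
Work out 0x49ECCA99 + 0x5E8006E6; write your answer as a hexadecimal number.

Add column by column in base 16, right to left:
  9+6 = F
  9+E = 7 carry 1
  A+6+1 = 1 carry 1
  C+0+1 = D
  C+0 = C
  E+8 = 6 carry 1
  9+E+1 = 8 carry 1
  4+5+1 = A

0xA86CD17F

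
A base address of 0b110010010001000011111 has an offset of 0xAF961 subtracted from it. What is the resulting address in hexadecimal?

0b110010010001000011111 = 0x19221F in hexadecimal.
Subtract column by column in base 16:
  F-1 → E
  1-6 → B (borrow)
  2-9-1 → 8 (borrow)
  2-F-1 → 2 (borrow)
  9-A-1 → E (borrow)
  1-0-1 → 0

0xE28BE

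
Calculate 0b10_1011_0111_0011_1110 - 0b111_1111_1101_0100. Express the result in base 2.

Subtract column by column in base 2:
  0-0 → 0
  1-0 → 1
  1-1 → 0
  1-0 → 1
  1-1 → 0
  1-0 → 1
  0-1 → 1 (borrow)
  0-1-1 → 0 (borrow)
  1-1-1 → 1 (borrow)
  1-1-1 → 1 (borrow)
  1-1-1 → 1 (borrow)
  0-1-1 → 0 (borrow)
  1-1-1 → 1 (borrow)
  1-1-1 → 1 (borrow)
  0-1-1 → 0 (borrow)
  1-0-1 → 0
  0-0 → 0
  1-0 → 1

0b100011011101101010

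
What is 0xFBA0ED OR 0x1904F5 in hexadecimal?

0xFBA4FD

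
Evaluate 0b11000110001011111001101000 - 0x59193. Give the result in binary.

0x59193 = 0b1011001000110010011 in binary.
Subtract column by column in base 2:
  0-1 → 1 (borrow)
  0-1-1 → 0 (borrow)
  0-0-1 → 1 (borrow)
  1-0-1 → 0
  0-1 → 1 (borrow)
  1-0-1 → 0
  1-0 → 1
  0-1 → 1 (borrow)
  0-1-1 → 0 (borrow)
  1-0-1 → 0
  1-0 → 1
  1-0 → 1
  1-1 → 0
  1-0 → 1
  0-0 → 0
  1-1 → 0
  0-1 → 1 (borrow)
  0-0-1 → 1 (borrow)
  0-1-1 → 0 (borrow)
  1-0-1 → 0
  1-0 → 1
  0-0 → 0
  0-0 → 0
  0-0 → 0
  1-0 → 1
  1-0 → 1

0b11000100110010110011010101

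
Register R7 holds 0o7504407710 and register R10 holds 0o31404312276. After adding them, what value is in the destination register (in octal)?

0o41110722206

Add column by column in base 8, right to left:
  0+6 = 6
  1+7 = 0 carry 1
  7+2+1 = 2 carry 1
  7+2+1 = 2 carry 1
  0+1+1 = 2
  4+3 = 7
  4+4 = 0 carry 1
  0+0+1 = 1
  5+4 = 1 carry 1
  7+1+1 = 1 carry 1
  0+3+1 = 4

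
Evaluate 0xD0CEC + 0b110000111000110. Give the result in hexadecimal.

0xD6EB2

0b110000111000110 = 0x61C6 in hexadecimal.
Add column by column in base 16, right to left:
  C+6 = 2 carry 1
  E+C+1 = B carry 1
  C+1+1 = E
  0+6 = 6
  D+0 = D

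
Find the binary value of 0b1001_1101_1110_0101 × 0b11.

0b11101100110101111

Multiply each base-2 digit by 3, carrying:
  1×3 = 3 → write 1 carry 1
  0×3+1 = 1 → write 1
  1×3 = 3 → write 1 carry 1
  0×3+1 = 1 → write 1
  0×3 = 0 → write 0
  1×3 = 3 → write 1 carry 1
  1×3+1 = 4 → write 0 carry 2
  1×3+2 = 5 → write 1 carry 2
  1×3+2 = 5 → write 1 carry 2
  0×3+2 = 2 → write 0 carry 1
  1×3+1 = 4 → write 0 carry 2
  1×3+2 = 5 → write 1 carry 2
  1×3+2 = 5 → write 1 carry 2
  0×3+2 = 2 → write 0 carry 1
  0×3+1 = 1 → write 1
  1×3 = 3 → write 1 carry 1
  remaining carry: 1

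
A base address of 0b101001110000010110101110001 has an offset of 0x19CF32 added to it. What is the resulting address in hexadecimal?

0x551FCA3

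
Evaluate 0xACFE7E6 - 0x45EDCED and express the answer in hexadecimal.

0x6710AF9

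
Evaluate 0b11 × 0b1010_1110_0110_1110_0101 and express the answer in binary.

Multiply each base-2 digit by 3, carrying:
  1×3 = 3 → write 1 carry 1
  0×3+1 = 1 → write 1
  1×3 = 3 → write 1 carry 1
  0×3+1 = 1 → write 1
  0×3 = 0 → write 0
  1×3 = 3 → write 1 carry 1
  1×3+1 = 4 → write 0 carry 2
  1×3+2 = 5 → write 1 carry 2
  0×3+2 = 2 → write 0 carry 1
  1×3+1 = 4 → write 0 carry 2
  1×3+2 = 5 → write 1 carry 2
  0×3+2 = 2 → write 0 carry 1
  0×3+1 = 1 → write 1
  1×3 = 3 → write 1 carry 1
  1×3+1 = 4 → write 0 carry 2
  1×3+2 = 5 → write 1 carry 2
  0×3+2 = 2 → write 0 carry 1
  1×3+1 = 4 → write 0 carry 2
  0×3+2 = 2 → write 0 carry 1
  1×3+1 = 4 → write 0 carry 2
  remaining carry: 10

0b1000001011010010101111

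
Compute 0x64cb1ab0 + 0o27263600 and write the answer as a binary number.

0x64cb1ab0 = 0b1100100110010110001101010110000 in binary.
0o27263600 = 0b10111010110011110000000 in binary.
Add column by column in base 2, right to left:
  0+0 = 0
  0+0 = 0
  0+0 = 0
  0+0 = 0
  1+0 = 1
  1+0 = 1
  0+0 = 0
  1+1 = 0 carry 1
  0+1+1 = 0 carry 1
  1+1+1 = 1 carry 1
  0+1+1 = 0 carry 1
  1+0+1 = 0 carry 1
  1+0+1 = 0 carry 1
  0+1+1 = 0 carry 1
  0+1+1 = 0 carry 1
  0+0+1 = 1
  1+1 = 0 carry 1
  1+0+1 = 0 carry 1
  0+1+1 = 0 carry 1
  1+1+1 = 1 carry 1
  0+1+1 = 0 carry 1
  0+0+1 = 1
  1+1 = 0 carry 1
  1+0+1 = 0 carry 1
  0+0+1 = 1
  0+0 = 0
  1+0 = 1
  0+0 = 0
  0+0 = 0
  1+0 = 1
  1+0 = 1

0b1100101001010001000001000110000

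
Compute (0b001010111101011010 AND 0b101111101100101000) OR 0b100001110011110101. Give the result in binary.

0b001010111101011010 AND 0b101111101100101000 = 0b001010101100001000.
Then OR with 0b100001110011110101.

0b101011111111111101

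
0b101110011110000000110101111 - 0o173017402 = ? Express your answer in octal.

0b101110011110000000110101111 = 0o563600657 in octal.
Subtract column by column in base 8:
  7-2 → 5
  5-0 → 5
  6-4 → 2
  0-7 → 1 (borrow)
  0-1-1 → 6 (borrow)
  6-0-1 → 5
  3-3 → 0
  6-7 → 7 (borrow)
  5-1-1 → 3

0o370561255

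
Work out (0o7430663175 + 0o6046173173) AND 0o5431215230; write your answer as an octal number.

Add column by column in base 8, right to left:
  5+3 = 0 carry 1
  7+7+1 = 7 carry 1
  1+1+1 = 3
  3+3 = 6
  6+7 = 5 carry 1
  6+1+1 = 0 carry 1
  0+6+1 = 7
  3+4 = 7
  4+0 = 4
  7+6 = 5 carry 1
  final carry 1
Sum = 0o15477056370; now AND with 0o5431215230:
  1&0=0, 5&5=5, 4&4=4, 7&3=3, 7&1=1, 0&2=0, 5&1=1, 6&5=4, 3&2=2, 7&3=3, 0&0=0

0o5431014230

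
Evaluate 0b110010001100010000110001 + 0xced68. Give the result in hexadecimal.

0b110010001100010000110001 = 0xc8c431 in hexadecimal.
Add column by column in base 16, right to left:
  1+8 = 9
  3+6 = 9
  4+d = 1 carry 1
  c+e+1 = b carry 1
  8+c+1 = 5 carry 1
  c+0+1 = d

0xd5b199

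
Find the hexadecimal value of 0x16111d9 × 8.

0xb088ec8

Multiply each base-16 digit by 8, carrying:
  9×8 = 72 → write 8 carry 4
  d×8+4 = 108 → write c carry 6
  1×8+6 = 14 → write e
  1×8 = 8 → write 8
  1×8 = 8 → write 8
  6×8 = 48 → write 0 carry 3
  1×8+3 = 11 → write b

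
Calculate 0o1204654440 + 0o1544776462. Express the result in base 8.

0o2751653122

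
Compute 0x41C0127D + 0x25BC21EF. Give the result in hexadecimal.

0x677C346C

Add column by column in base 16, right to left:
  D+F = C carry 1
  7+E+1 = 6 carry 1
  2+1+1 = 4
  1+2 = 3
  0+C = C
  C+B = 7 carry 1
  1+5+1 = 7
  4+2 = 6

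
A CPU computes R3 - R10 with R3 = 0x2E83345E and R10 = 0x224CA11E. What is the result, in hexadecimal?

Subtract column by column in base 16:
  E-E → 0
  5-1 → 4
  4-1 → 3
  3-A → 9 (borrow)
  3-C-1 → 6 (borrow)
  8-4-1 → 3
  E-2 → C
  2-2 → 0

0xC369340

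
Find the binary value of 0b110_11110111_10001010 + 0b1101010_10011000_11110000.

0b11100011001000001111010

Add column by column in base 2, right to left:
  0+0 = 0
  1+0 = 1
  0+0 = 0
  1+0 = 1
  0+1 = 1
  0+1 = 1
  0+1 = 1
  1+1 = 0 carry 1
  1+0+1 = 0 carry 1
  1+0+1 = 0 carry 1
  1+0+1 = 0 carry 1
  0+1+1 = 0 carry 1
  1+1+1 = 1 carry 1
  1+0+1 = 0 carry 1
  1+0+1 = 0 carry 1
  1+1+1 = 1 carry 1
  0+0+1 = 1
  1+1 = 0 carry 1
  1+0+1 = 0 carry 1
  0+1+1 = 0 carry 1
  0+0+1 = 1
  0+1 = 1
  0+1 = 1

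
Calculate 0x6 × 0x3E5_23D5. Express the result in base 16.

0x175ED6FE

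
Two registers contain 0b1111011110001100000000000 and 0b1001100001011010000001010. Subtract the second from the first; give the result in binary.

Subtract column by column in base 2:
  0-0 → 0
  0-1 → 1 (borrow)
  0-0-1 → 1 (borrow)
  0-1-1 → 0 (borrow)
  0-0-1 → 1 (borrow)
  0-0-1 → 1 (borrow)
  0-0-1 → 1 (borrow)
  0-0-1 → 1 (borrow)
  0-0-1 → 1 (borrow)
  0-0-1 → 1 (borrow)
  0-1-1 → 0 (borrow)
  1-0-1 → 0
  1-1 → 0
  0-1 → 1 (borrow)
  0-0-1 → 1 (borrow)
  0-1-1 → 0 (borrow)
  1-0-1 → 0
  1-0 → 1
  1-0 → 1
  1-0 → 1
  0-1 → 1 (borrow)
  1-1-1 → 1 (borrow)
  1-0-1 → 0
  1-0 → 1
  1-1 → 0

0b101111100110001111110110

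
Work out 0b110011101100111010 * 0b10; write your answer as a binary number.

0b1100111011001110100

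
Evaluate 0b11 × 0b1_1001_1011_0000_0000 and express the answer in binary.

Multiply each base-2 digit by 3, carrying:
  0×3 = 0 → write 0
  0×3 = 0 → write 0
  0×3 = 0 → write 0
  0×3 = 0 → write 0
  0×3 = 0 → write 0
  0×3 = 0 → write 0
  0×3 = 0 → write 0
  0×3 = 0 → write 0
  1×3 = 3 → write 1 carry 1
  1×3+1 = 4 → write 0 carry 2
  0×3+2 = 2 → write 0 carry 1
  1×3+1 = 4 → write 0 carry 2
  1×3+2 = 5 → write 1 carry 2
  0×3+2 = 2 → write 0 carry 1
  0×3+1 = 1 → write 1
  1×3 = 3 → write 1 carry 1
  1×3+1 = 4 → write 0 carry 2
  remaining carry: 10

0b1001101000100000000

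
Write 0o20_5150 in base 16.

0x10A68

Each octal digit is 3 bits: 2=010 0=000 5=101 1=001 5=101 0=000.
Group the bits into nibbles: 0001 0000 1010 0110 1000 → 10A68.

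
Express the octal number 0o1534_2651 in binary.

Each octal digit is 3 bits: 1=001 5=101 3=011 4=100 2=010 6=110 5=101 1=001.

0b1101011100010110101001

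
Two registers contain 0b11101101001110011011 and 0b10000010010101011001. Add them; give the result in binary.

Add column by column in base 2, right to left:
  1+1 = 0 carry 1
  1+0+1 = 0 carry 1
  0+0+1 = 1
  1+1 = 0 carry 1
  1+1+1 = 1 carry 1
  0+0+1 = 1
  0+1 = 1
  1+0 = 1
  1+1 = 0 carry 1
  1+0+1 = 0 carry 1
  0+1+1 = 0 carry 1
  0+0+1 = 1
  1+0 = 1
  0+1 = 1
  1+0 = 1
  1+0 = 1
  0+0 = 0
  1+0 = 1
  1+0 = 1
  1+1 = 0 carry 1
  final carry 1

0b101101111100011110100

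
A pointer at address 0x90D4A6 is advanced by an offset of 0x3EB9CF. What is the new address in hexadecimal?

0xCF8E75

Add column by column in base 16, right to left:
  6+F = 5 carry 1
  A+C+1 = 7 carry 1
  4+9+1 = E
  D+B = 8 carry 1
  0+E+1 = F
  9+3 = C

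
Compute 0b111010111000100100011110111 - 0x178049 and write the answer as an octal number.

0o721144256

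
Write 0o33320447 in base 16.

0x6da127

Each octal digit is 3 bits: 3=011 3=011 3=011 2=010 0=000 4=100 4=100 7=111.
Group the bits into nibbles: 0110 1101 1010 0001 0010 0111 → 6da127.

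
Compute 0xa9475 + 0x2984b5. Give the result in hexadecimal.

Add column by column in base 16, right to left:
  5+5 = a
  7+b = 2 carry 1
  4+4+1 = 9
  9+8 = 1 carry 1
  a+9+1 = 4 carry 1
  0+2+1 = 3

0x34192a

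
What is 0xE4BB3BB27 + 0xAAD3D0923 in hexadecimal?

Add column by column in base 16, right to left:
  7+3 = A
  2+2 = 4
  B+9 = 4 carry 1
  B+0+1 = C
  3+D = 0 carry 1
  B+3+1 = F
  B+D = 8 carry 1
  4+A+1 = F
  E+A = 8 carry 1
  final carry 1

0x18F8F0C44A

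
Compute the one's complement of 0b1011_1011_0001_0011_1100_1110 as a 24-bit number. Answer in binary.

Invert each bit: 101110110001001111001110 → 010001001110110000110001.

0b010001001110110000110001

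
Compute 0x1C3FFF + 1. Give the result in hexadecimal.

0x1C4000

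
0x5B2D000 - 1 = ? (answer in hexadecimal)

0x5B2CFFF

The trailing 3 digits are 0, so subtracting 1 borrows through: they become F and the next digit up decrements.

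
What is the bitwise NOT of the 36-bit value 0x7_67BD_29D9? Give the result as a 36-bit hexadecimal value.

Each hex digit d becomes F−d:
  7→8, 6→9, 7→8, B→4, D→2, 2→D, 9→6, D→2, 9→6

0x89842D626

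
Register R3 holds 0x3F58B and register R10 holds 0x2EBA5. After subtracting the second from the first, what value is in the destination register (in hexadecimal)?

0x109E6

Subtract column by column in base 16:
  B-5 → 6
  8-A → E (borrow)
  5-B-1 → 9 (borrow)
  F-E-1 → 0
  3-2 → 1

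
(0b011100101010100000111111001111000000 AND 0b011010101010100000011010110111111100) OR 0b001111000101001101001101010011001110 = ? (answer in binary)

0b11111101111101101011111010111001110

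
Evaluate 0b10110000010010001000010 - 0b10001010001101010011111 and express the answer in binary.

0b100110000100110100011

Subtract column by column in base 2:
  0-1 → 1 (borrow)
  1-1-1 → 1 (borrow)
  0-1-1 → 0 (borrow)
  0-1-1 → 0 (borrow)
  0-1-1 → 0 (borrow)
  0-0-1 → 1 (borrow)
  1-0-1 → 0
  0-1 → 1 (borrow)
  0-0-1 → 1 (borrow)
  0-1-1 → 0 (borrow)
  1-0-1 → 0
  0-1 → 1 (borrow)
  0-1-1 → 0 (borrow)
  1-0-1 → 0
  0-0 → 0
  0-0 → 0
  0-1 → 1 (borrow)
  0-0-1 → 1 (borrow)
  0-1-1 → 0 (borrow)
  1-0-1 → 0
  1-0 → 1
  0-0 → 0
  1-1 → 0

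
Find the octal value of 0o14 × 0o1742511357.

0o27237561464

Multiply each base-8 digit by 12, carrying:
  7×12 = 84 → write 4 carry 10
  5×12+10 = 70 → write 6 carry 8
  3×12+8 = 44 → write 4 carry 5
  1×12+5 = 17 → write 1 carry 2
  1×12+2 = 14 → write 6 carry 1
  5×12+1 = 61 → write 5 carry 7
  2×12+7 = 31 → write 7 carry 3
  4×12+3 = 51 → write 3 carry 6
  7×12+6 = 90 → write 2 carry 11
  1×12+11 = 23 → write 7 carry 2
  remaining carry: 2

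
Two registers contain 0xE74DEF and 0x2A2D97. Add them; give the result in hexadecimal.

0x1117B86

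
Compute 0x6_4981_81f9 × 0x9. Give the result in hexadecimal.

0x38958d91c1

Multiply each base-16 digit by 9, carrying:
  9×9 = 81 → write 1 carry 5
  f×9+5 = 140 → write c carry 8
  1×9+8 = 17 → write 1 carry 1
  8×9+1 = 73 → write 9 carry 4
  1×9+4 = 13 → write d
  8×9 = 72 → write 8 carry 4
  9×9+4 = 85 → write 5 carry 5
  4×9+5 = 41 → write 9 carry 2
  6×9+2 = 56 → write 8 carry 3
  remaining carry: 3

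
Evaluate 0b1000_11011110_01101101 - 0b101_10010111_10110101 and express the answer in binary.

0b110100011010111000

Subtract column by column in base 2:
  1-1 → 0
  0-0 → 0
  1-1 → 0
  1-0 → 1
  0-1 → 1 (borrow)
  1-1-1 → 1 (borrow)
  1-0-1 → 0
  0-1 → 1 (borrow)
  0-1-1 → 0 (borrow)
  1-1-1 → 1 (borrow)
  1-1-1 → 1 (borrow)
  1-0-1 → 0
  1-1 → 0
  0-0 → 0
  1-0 → 1
  1-1 → 0
  0-1 → 1 (borrow)
  0-0-1 → 1 (borrow)
  0-1-1 → 0 (borrow)
  1-0-1 → 0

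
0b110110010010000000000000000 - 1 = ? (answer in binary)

0b110110010001111111111111111

The trailing 16 digits are 0, so subtracting 1 borrows through: they become 1 and the next digit up decrements.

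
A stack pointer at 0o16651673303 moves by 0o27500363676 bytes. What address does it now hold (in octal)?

Add column by column in base 8, right to left:
  3+6 = 1 carry 1
  0+7+1 = 0 carry 1
  3+6+1 = 2 carry 1
  3+3+1 = 7
  7+6 = 5 carry 1
  6+3+1 = 2 carry 1
  1+0+1 = 2
  5+0 = 5
  6+5 = 3 carry 1
  6+7+1 = 6 carry 1
  1+2+1 = 4

0o46352257201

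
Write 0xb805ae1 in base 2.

Expand each hex digit to 4 bits: b=1011 8=1000 0=0000 5=0101 a=1010 e=1110 1=0001.

0b1011100000000101101011100001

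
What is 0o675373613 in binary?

0b110111101011111011110001011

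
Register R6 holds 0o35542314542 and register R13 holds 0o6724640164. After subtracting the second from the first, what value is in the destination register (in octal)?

Subtract column by column in base 8:
  2-4 → 6 (borrow)
  4-6-1 → 5 (borrow)
  5-1-1 → 3
  4-0 → 4
  1-4 → 5 (borrow)
  3-6-1 → 4 (borrow)
  2-4-1 → 5 (borrow)
  4-2-1 → 1
  5-7 → 6 (borrow)
  5-6-1 → 6 (borrow)
  3-0-1 → 2

0o26615454356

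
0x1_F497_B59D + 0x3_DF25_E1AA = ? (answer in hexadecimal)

0x5D3BD9747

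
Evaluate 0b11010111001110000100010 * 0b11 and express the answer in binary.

0b1010000101101010001100110

Multiply each base-2 digit by 3, carrying:
  0×3 = 0 → write 0
  1×3 = 3 → write 1 carry 1
  0×3+1 = 1 → write 1
  0×3 = 0 → write 0
  0×3 = 0 → write 0
  1×3 = 3 → write 1 carry 1
  0×3+1 = 1 → write 1
  0×3 = 0 → write 0
  0×3 = 0 → write 0
  0×3 = 0 → write 0
  1×3 = 3 → write 1 carry 1
  1×3+1 = 4 → write 0 carry 2
  1×3+2 = 5 → write 1 carry 2
  0×3+2 = 2 → write 0 carry 1
  0×3+1 = 1 → write 1
  1×3 = 3 → write 1 carry 1
  1×3+1 = 4 → write 0 carry 2
  1×3+2 = 5 → write 1 carry 2
  0×3+2 = 2 → write 0 carry 1
  1×3+1 = 4 → write 0 carry 2
  0×3+2 = 2 → write 0 carry 1
  1×3+1 = 4 → write 0 carry 2
  1×3+2 = 5 → write 1 carry 2
  remaining carry: 10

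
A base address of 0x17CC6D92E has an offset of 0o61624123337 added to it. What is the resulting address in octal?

0o141305700015

0x17CC6D92E = 0o57461554456 in octal.
Add column by column in base 8, right to left:
  6+7 = 5 carry 1
  5+3+1 = 1 carry 1
  4+3+1 = 0 carry 1
  4+3+1 = 0 carry 1
  5+2+1 = 0 carry 1
  5+1+1 = 7
  1+4 = 5
  6+2 = 0 carry 1
  4+6+1 = 3 carry 1
  7+1+1 = 1 carry 1
  5+6+1 = 4 carry 1
  final carry 1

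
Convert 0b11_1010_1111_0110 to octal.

Group the bits in threes: 011 101 011 110 110 → 35366.

0o35366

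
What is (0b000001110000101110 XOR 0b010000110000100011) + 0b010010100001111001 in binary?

0b100011100010000110

First 0b000001110000101110 XOR 0b010000110000100011 = 0b010001000000001101.
Add column by column in base 2, right to left:
  1+1 = 0 carry 1
  0+0+1 = 1
  1+0 = 1
  1+1 = 0 carry 1
  0+1+1 = 0 carry 1
  0+1+1 = 0 carry 1
  0+1+1 = 0 carry 1
  0+0+1 = 1
  0+0 = 0
  0+0 = 0
  0+0 = 0
  0+1 = 1
  1+0 = 1
  0+1 = 1
  0+0 = 0
  0+0 = 0
  1+1 = 0 carry 1
  final carry 1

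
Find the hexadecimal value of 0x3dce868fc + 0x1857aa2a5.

Add column by column in base 16, right to left:
  c+5 = 1 carry 1
  f+a+1 = a carry 1
  8+2+1 = b
  6+a = 0 carry 1
  8+a+1 = 3 carry 1
  e+7+1 = 6 carry 1
  c+5+1 = 2 carry 1
  d+8+1 = 6 carry 1
  3+1+1 = 5

0x562630ba1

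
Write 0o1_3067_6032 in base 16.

Each octal digit is 3 bits: 1=001 3=011 0=000 6=110 7=111 6=110 0=000 3=011 2=010.
Group the bits into nibbles: 0001 0110 0011 0111 1100 0001 1010 → 1637c1a.

0x1637c1a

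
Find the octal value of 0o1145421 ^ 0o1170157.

0o0035576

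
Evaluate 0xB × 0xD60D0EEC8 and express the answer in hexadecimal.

Multiply each base-16 digit by 11, carrying:
  8×11 = 88 → write 8 carry 5
  C×11+5 = 137 → write 9 carry 8
  E×11+8 = 162 → write 2 carry 10
  E×11+10 = 164 → write 4 carry 10
  0×11+10 = 10 → write A
  D×11 = 143 → write F carry 8
  0×11+8 = 8 → write 8
  6×11 = 66 → write 2 carry 4
  D×11+4 = 147 → write 3 carry 9
  remaining carry: 9

0x9328FA4298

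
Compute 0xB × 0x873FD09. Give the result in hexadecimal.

0x5CFBDF63

Multiply each base-16 digit by 11, carrying:
  9×11 = 99 → write 3 carry 6
  0×11+6 = 6 → write 6
  D×11 = 143 → write F carry 8
  F×11+8 = 173 → write D carry 10
  3×11+10 = 43 → write B carry 2
  7×11+2 = 79 → write F carry 4
  8×11+4 = 92 → write C carry 5
  remaining carry: 5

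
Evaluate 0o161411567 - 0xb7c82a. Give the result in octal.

0xb7c82a = 0o55744052 in octal.
Subtract column by column in base 8:
  7-2 → 5
  6-5 → 1
  5-0 → 5
  1-4 → 5 (borrow)
  1-4-1 → 4 (borrow)
  4-7-1 → 4 (borrow)
  1-5-1 → 3 (borrow)
  6-5-1 → 0
  1-0 → 1

0o103445515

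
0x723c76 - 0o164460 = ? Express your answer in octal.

0x723c76 = 0o34436166 in octal.
Subtract column by column in base 8:
  6-0 → 6
  6-6 → 0
  1-4 → 5 (borrow)
  6-4-1 → 1
  3-6 → 5 (borrow)
  4-1-1 → 2
  4-0 → 4
  3-0 → 3

0o34251506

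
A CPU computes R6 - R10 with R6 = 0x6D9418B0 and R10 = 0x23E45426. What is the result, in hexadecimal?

0x49AFC48A

Subtract column by column in base 16:
  0-6 → A (borrow)
  B-2-1 → 8
  8-4 → 4
  1-5 → C (borrow)
  4-4-1 → F (borrow)
  9-E-1 → A (borrow)
  D-3-1 → 9
  6-2 → 4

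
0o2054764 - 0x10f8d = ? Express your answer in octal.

0o1645147

0x10f8d = 0o207615 in octal.
Subtract column by column in base 8:
  4-5 → 7 (borrow)
  6-1-1 → 4
  7-6 → 1
  4-7 → 5 (borrow)
  5-0-1 → 4
  0-2 → 6 (borrow)
  2-0-1 → 1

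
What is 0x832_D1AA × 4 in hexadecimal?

Multiply each base-16 digit by 4, carrying:
  A×4 = 40 → write 8 carry 2
  A×4+2 = 42 → write A carry 2
  1×4+2 = 6 → write 6
  D×4 = 52 → write 4 carry 3
  2×4+3 = 11 → write B
  3×4 = 12 → write C
  8×4 = 32 → write 0 carry 2
  remaining carry: 2

0x20CB46A8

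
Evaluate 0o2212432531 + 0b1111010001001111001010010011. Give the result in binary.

0b100001011011110010011111101100

0o2212432531 = 0b10010001010100011010101011001 in binary.
Add column by column in base 2, right to left:
  1+1 = 0 carry 1
  0+1+1 = 0 carry 1
  0+0+1 = 1
  1+0 = 1
  1+1 = 0 carry 1
  0+0+1 = 1
  1+0 = 1
  0+1 = 1
  1+0 = 1
  0+1 = 1
  1+0 = 1
  0+0 = 0
  1+1 = 0 carry 1
  1+1+1 = 1 carry 1
  0+1+1 = 0 carry 1
  0+1+1 = 0 carry 1
  0+0+1 = 1
  1+0 = 1
  0+1 = 1
  1+0 = 1
  0+0 = 0
  1+0 = 1
  0+1 = 1
  0+0 = 0
  0+1 = 1
  1+1 = 0 carry 1
  0+1+1 = 0 carry 1
  0+1+1 = 0 carry 1
  1+0+1 = 0 carry 1
  final carry 1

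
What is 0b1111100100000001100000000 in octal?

Group the bits in threes: 001 111 100 100 000 001 100 000 000 → 174401400.

0o174401400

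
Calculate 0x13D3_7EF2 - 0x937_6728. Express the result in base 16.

Subtract column by column in base 16:
  2-8 → A (borrow)
  F-2-1 → C
  E-7 → 7
  7-6 → 1
  3-7 → C (borrow)
  D-3-1 → 9
  3-9 → A (borrow)
  1-0-1 → 0

0xA9C17CA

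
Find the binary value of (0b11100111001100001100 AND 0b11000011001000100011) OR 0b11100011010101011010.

0b11100111001100001100 AND 0b11000011001000100011 = 0b11000011001000000000.
Then OR with 0b11100011010101011010.

0b11100011011101011010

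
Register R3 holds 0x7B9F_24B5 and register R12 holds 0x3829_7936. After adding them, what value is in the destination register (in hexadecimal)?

0xB3C89DEB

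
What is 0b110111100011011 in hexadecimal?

Group the bits into nibbles: 0110 1111 0001 1011 → 6F1B.

0x6F1B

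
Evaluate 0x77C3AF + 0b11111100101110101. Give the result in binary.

0b11110011011110100100100

0x77C3AF = 0b11101111100001110101111 in binary.
Add column by column in base 2, right to left:
  1+1 = 0 carry 1
  1+0+1 = 0 carry 1
  1+1+1 = 1 carry 1
  1+0+1 = 0 carry 1
  0+1+1 = 0 carry 1
  1+1+1 = 1 carry 1
  0+1+1 = 0 carry 1
  1+0+1 = 0 carry 1
  1+1+1 = 1 carry 1
  1+0+1 = 0 carry 1
  0+0+1 = 1
  0+1 = 1
  0+1 = 1
  0+1 = 1
  1+1 = 0 carry 1
  1+1+1 = 1 carry 1
  1+1+1 = 1 carry 1
  1+0+1 = 0 carry 1
  1+0+1 = 0 carry 1
  0+0+1 = 1
  1+0 = 1
  1+0 = 1
  1+0 = 1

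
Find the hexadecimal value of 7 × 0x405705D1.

0x1C26128B7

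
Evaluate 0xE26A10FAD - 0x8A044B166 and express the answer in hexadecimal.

0x5865C5E47

Subtract column by column in base 16:
  D-6 → 7
  A-6 → 4
  F-1 → E
  0-B → 5 (borrow)
  1-4-1 → C (borrow)
  A-4-1 → 5
  6-0 → 6
  2-A → 8 (borrow)
  E-8-1 → 5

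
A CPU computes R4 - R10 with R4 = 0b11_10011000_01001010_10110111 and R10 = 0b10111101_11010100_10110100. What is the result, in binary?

Subtract column by column in base 2:
  1-0 → 1
  1-0 → 1
  1-1 → 0
  0-0 → 0
  1-1 → 0
  1-1 → 0
  0-0 → 0
  1-1 → 0
  0-0 → 0
  1-0 → 1
  0-1 → 1 (borrow)
  1-0-1 → 0
  0-1 → 1 (borrow)
  0-0-1 → 1 (borrow)
  1-1-1 → 1 (borrow)
  0-1-1 → 0 (borrow)
  0-1-1 → 0 (borrow)
  0-0-1 → 1 (borrow)
  0-1-1 → 0 (borrow)
  1-1-1 → 1 (borrow)
  1-1-1 → 1 (borrow)
  0-1-1 → 0 (borrow)
  0-0-1 → 1 (borrow)
  1-1-1 → 1 (borrow)
  1-0-1 → 0
  1-0 → 1

0b10110110100111011000000011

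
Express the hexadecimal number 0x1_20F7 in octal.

Expand each hex digit to 4 bits: 1=0001 2=0010 0=0000 F=1111 7=0111.
Group the bits in threes: 010 010 000 011 110 111 → 220367.

0o220367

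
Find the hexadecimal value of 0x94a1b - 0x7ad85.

0x19c96

Subtract column by column in base 16:
  b-5 → 6
  1-8 → 9 (borrow)
  a-d-1 → c (borrow)
  4-a-1 → 9 (borrow)
  9-7-1 → 1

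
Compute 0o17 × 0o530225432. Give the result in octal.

0o12054303206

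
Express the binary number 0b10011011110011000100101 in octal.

Group the bits in threes: 010 011 011 110 011 000 100 101 → 23363045.

0o23363045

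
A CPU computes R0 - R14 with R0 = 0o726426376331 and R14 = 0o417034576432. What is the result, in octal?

0o307371577677

Subtract column by column in base 8:
  1-2 → 7 (borrow)
  3-3-1 → 7 (borrow)
  3-4-1 → 6 (borrow)
  6-6-1 → 7 (borrow)
  7-7-1 → 7 (borrow)
  3-5-1 → 5 (borrow)
  6-4-1 → 1
  2-3 → 7 (borrow)
  4-0-1 → 3
  6-7 → 7 (borrow)
  2-1-1 → 0
  7-4 → 3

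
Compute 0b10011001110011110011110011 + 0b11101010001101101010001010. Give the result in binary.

0b110000100000001011101111101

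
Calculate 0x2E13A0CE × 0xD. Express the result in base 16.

0x256FF2A76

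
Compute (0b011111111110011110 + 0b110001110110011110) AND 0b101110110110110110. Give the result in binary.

Add column by column in base 2, right to left:
  0+0 = 0
  1+1 = 0 carry 1
  1+1+1 = 1 carry 1
  1+1+1 = 1 carry 1
  1+1+1 = 1 carry 1
  0+0+1 = 1
  0+0 = 0
  1+1 = 0 carry 1
  1+1+1 = 1 carry 1
  1+0+1 = 0 carry 1
  1+1+1 = 1 carry 1
  1+1+1 = 1 carry 1
  1+1+1 = 1 carry 1
  1+0+1 = 0 carry 1
  1+0+1 = 0 carry 1
  1+0+1 = 0 carry 1
  1+1+1 = 1 carry 1
  0+1+1 = 0 carry 1
  final carry 1
Sum = 0b1010001110100111100; now AND with 0b101110110110110110:
  1010001110100111100
& 0101110110110110110
= 0000000110100110100

0b110100110100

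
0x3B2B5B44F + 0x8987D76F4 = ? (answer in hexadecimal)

0xC4B332B43

Add column by column in base 16, right to left:
  F+4 = 3 carry 1
  4+F+1 = 4 carry 1
  4+6+1 = B
  B+7 = 2 carry 1
  5+D+1 = 3 carry 1
  B+7+1 = 3 carry 1
  2+8+1 = B
  B+9 = 4 carry 1
  3+8+1 = C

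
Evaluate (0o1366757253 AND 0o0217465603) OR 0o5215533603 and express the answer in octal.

0o5217577603

0o1366757253 AND 0o0217465603 = 0o0206445203.
Then OR with 0o5215533603.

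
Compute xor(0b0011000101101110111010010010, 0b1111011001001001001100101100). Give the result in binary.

0b1100011100100111110110111110

XOR bit by bit (1 where the bits differ):
  0011000101101110111010010010
^ 1111011001001001001100101100
= 1100011100100111110110111110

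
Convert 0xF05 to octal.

Expand each hex digit to 4 bits: F=1111 0=0000 5=0101.
Group the bits in threes: 111 100 000 101 → 7405.

0o7405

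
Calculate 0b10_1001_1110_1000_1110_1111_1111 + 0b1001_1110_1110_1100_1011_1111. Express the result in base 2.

0b11001111010111101110111110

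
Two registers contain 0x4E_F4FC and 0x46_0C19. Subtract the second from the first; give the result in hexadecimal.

0x8E8E3

Subtract column by column in base 16:
  C-9 → 3
  F-1 → E
  4-C → 8 (borrow)
  F-0-1 → E
  E-6 → 8
  4-4 → 0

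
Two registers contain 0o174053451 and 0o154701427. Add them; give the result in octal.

0o350755100

Add column by column in base 8, right to left:
  1+7 = 0 carry 1
  5+2+1 = 0 carry 1
  4+4+1 = 1 carry 1
  3+1+1 = 5
  5+0 = 5
  0+7 = 7
  4+4 = 0 carry 1
  7+5+1 = 5 carry 1
  1+1+1 = 3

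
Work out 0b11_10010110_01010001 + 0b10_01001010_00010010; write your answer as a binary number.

0b1011110000001100011

Add column by column in base 2, right to left:
  1+0 = 1
  0+1 = 1
  0+0 = 0
  0+0 = 0
  1+1 = 0 carry 1
  0+0+1 = 1
  1+0 = 1
  0+0 = 0
  0+0 = 0
  1+1 = 0 carry 1
  1+0+1 = 0 carry 1
  0+1+1 = 0 carry 1
  1+0+1 = 0 carry 1
  0+0+1 = 1
  0+1 = 1
  1+0 = 1
  1+0 = 1
  1+1 = 0 carry 1
  final carry 1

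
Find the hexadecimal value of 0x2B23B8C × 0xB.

0x1DA88F04

Multiply each base-16 digit by 11, carrying:
  C×11 = 132 → write 4 carry 8
  8×11+8 = 96 → write 0 carry 6
  B×11+6 = 127 → write F carry 7
  3×11+7 = 40 → write 8 carry 2
  2×11+2 = 24 → write 8 carry 1
  B×11+1 = 122 → write A carry 7
  2×11+7 = 29 → write D carry 1
  remaining carry: 1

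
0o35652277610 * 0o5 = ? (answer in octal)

Multiply each base-8 digit by 5, carrying:
  0×5 = 0 → write 0
  1×5 = 5 → write 5
  6×5 = 30 → write 6 carry 3
  7×5+3 = 38 → write 6 carry 4
  7×5+4 = 39 → write 7 carry 4
  2×5+4 = 14 → write 6 carry 1
  2×5+1 = 11 → write 3 carry 1
  5×5+1 = 26 → write 2 carry 3
  6×5+3 = 33 → write 1 carry 4
  5×5+4 = 29 → write 5 carry 3
  3×5+3 = 18 → write 2 carry 2
  remaining carry: 2

0o225123676650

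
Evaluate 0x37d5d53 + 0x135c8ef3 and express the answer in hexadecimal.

Add column by column in base 16, right to left:
  3+3 = 6
  5+f = 4 carry 1
  d+e+1 = c carry 1
  5+8+1 = e
  d+c = 9 carry 1
  7+5+1 = d
  3+3 = 6
  0+1 = 1

0x16d9ec46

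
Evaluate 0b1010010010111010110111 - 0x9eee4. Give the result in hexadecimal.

0x1f3fd3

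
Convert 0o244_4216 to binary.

0b10100100100010001110

Each octal digit is 3 bits: 2=010 4=100 4=100 4=100 2=010 1=001 6=110.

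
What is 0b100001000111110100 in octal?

Group the bits in threes: 100 001 000 111 110 100 → 410764.

0o410764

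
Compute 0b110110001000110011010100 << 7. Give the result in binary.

Left shift by 7: append 7 zero bits.

0b1101100010001100110101000000000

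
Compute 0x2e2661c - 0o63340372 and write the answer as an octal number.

0x2e2661c = 0o270463034 in octal.
Subtract column by column in base 8:
  4-2 → 2
  3-7 → 4 (borrow)
  0-3-1 → 4 (borrow)
  3-0-1 → 2
  6-4 → 2
  4-3 → 1
  0-3 → 5 (borrow)
  7-6-1 → 0
  2-0 → 2

0o205122442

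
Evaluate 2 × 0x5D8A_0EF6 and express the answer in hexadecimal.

0xBB141DEC

Multiply each base-16 digit by 2, carrying:
  6×2 = 12 → write C
  F×2 = 30 → write E carry 1
  E×2+1 = 29 → write D carry 1
  0×2+1 = 1 → write 1
  A×2 = 20 → write 4 carry 1
  8×2+1 = 17 → write 1 carry 1
  D×2+1 = 27 → write B carry 1
  5×2+1 = 11 → write B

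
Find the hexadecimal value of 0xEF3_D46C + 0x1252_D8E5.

0x2146AD51

Add column by column in base 16, right to left:
  C+5 = 1 carry 1
  6+E+1 = 5 carry 1
  4+8+1 = D
  D+D = A carry 1
  3+2+1 = 6
  F+5 = 4 carry 1
  E+2+1 = 1 carry 1
  0+1+1 = 2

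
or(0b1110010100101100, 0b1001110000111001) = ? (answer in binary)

0b1111110100111101

OR bit by bit (1 where either bit is 1):
  1110010100101100
| 1001110000111001
= 1111110100111101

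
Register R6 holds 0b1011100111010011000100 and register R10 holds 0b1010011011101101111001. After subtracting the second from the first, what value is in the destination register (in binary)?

0b1001011100101001011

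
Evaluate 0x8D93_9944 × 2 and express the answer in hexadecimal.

0x11B273288

Multiply each base-16 digit by 2, carrying:
  4×2 = 8 → write 8
  4×2 = 8 → write 8
  9×2 = 18 → write 2 carry 1
  9×2+1 = 19 → write 3 carry 1
  3×2+1 = 7 → write 7
  9×2 = 18 → write 2 carry 1
  D×2+1 = 27 → write B carry 1
  8×2+1 = 17 → write 1 carry 1
  remaining carry: 1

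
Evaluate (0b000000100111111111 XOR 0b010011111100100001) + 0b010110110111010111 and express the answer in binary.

0b101010010010110101

First 0b000000100111111111 XOR 0b010011111100100001 = 0b010011011011011110.
Add column by column in base 2, right to left:
  0+1 = 1
  1+1 = 0 carry 1
  1+1+1 = 1 carry 1
  1+0+1 = 0 carry 1
  1+1+1 = 1 carry 1
  0+0+1 = 1
  1+1 = 0 carry 1
  1+1+1 = 1 carry 1
  0+1+1 = 0 carry 1
  1+0+1 = 0 carry 1
  1+1+1 = 1 carry 1
  0+1+1 = 0 carry 1
  1+0+1 = 0 carry 1
  1+1+1 = 1 carry 1
  0+1+1 = 0 carry 1
  0+0+1 = 1
  1+1 = 0 carry 1
  final carry 1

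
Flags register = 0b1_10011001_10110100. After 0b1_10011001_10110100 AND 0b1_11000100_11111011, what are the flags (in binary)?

AND bit by bit (1 only where both bits are 1):
  11001100110110100
& 11100010011111011
= 11000000010110000

0b11000000010110000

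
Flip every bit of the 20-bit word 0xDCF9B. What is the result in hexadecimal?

Each hex digit d becomes F−d:
  D→2, C→3, F→0, 9→6, B→4

0x23064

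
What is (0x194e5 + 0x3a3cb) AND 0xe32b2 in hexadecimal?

Add column by column in base 16, right to left:
  5+b = 0 carry 1
  e+c+1 = b carry 1
  4+3+1 = 8
  9+a = 3 carry 1
  1+3+1 = 5
Sum = 0x538b0; now AND with 0xe32b2:
  5&e=4, 3&3=3, 8&2=0, b&b=b, 0&2=0

0x430b0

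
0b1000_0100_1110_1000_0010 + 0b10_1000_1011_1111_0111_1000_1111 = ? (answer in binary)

0b10100101000100011000010001

Add column by column in base 2, right to left:
  0+1 = 1
  1+1 = 0 carry 1
  0+1+1 = 0 carry 1
  0+1+1 = 0 carry 1
  0+0+1 = 1
  0+0 = 0
  0+0 = 0
  1+1 = 0 carry 1
  0+1+1 = 0 carry 1
  1+1+1 = 1 carry 1
  1+1+1 = 1 carry 1
  1+0+1 = 0 carry 1
  0+1+1 = 0 carry 1
  0+1+1 = 0 carry 1
  1+1+1 = 1 carry 1
  0+1+1 = 0 carry 1
  0+1+1 = 0 carry 1
  0+1+1 = 0 carry 1
  0+0+1 = 1
  1+1 = 0 carry 1
  0+0+1 = 1
  0+0 = 0
  0+0 = 0
  0+1 = 1
  0+0 = 0
  0+1 = 1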